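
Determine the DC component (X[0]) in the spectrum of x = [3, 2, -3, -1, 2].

X[0] = Σ(n=0 to 4) x[n] · ω_5^0 = Σ x[n]
= (3) + (2) + (-3) + (-1) + (2)

X[0] = 3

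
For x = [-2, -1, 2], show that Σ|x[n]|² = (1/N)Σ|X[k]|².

Time domain:
Σ|x[n]|² = |-2|² + |-1|² + |2|² = 9.0000

Frequency domain:
(1/3)Σ|X[k]|² = (1/3)(|-1|² + |-2.5000+2.5981i|² + |-2.5000-2.5981i|²) = (1/3)·27.0000 = 9.0000

Both sides agree, confirming Parseval's theorem.

Σ|x[n]|² = (1/N)Σ|X[k]|² = 9.0000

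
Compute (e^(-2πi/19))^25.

Since ω_19^19 = 1, powers reduce modulo 19.
25 mod 19 = 6
So ω_19^25 = ω_19^6 = e^(-2πi·6/19)

ω_19^25 = ω_19^6 = -0.4017-0.9158i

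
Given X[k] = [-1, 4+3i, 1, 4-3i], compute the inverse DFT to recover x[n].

x[n] = (1/4) Σ(k=0 to 3) X[k] · e^(2πikn/4)

Computing each x[n]:
x[0] = 2
x[1] = -2
x[2] = -2
x[3] = 1

x = [2, -2, -2, 1]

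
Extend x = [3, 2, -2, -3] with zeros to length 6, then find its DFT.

Original 4-point DFT: [0, 5-5i, 2, 5+5i]
Zero-padded 6-point DFT provides frequency interpolation.

DFT_6([x, 0, ...]) = [0, 8, -3.4641i, 2, 3.4641i, 8]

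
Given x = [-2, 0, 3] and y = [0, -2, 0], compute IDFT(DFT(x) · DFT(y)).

(x ⊛ y)[n] = Σ(m=0 to 2) x[m] · y[(n-m) mod 3]

Computing each output sample:
(x ⊛ y)[0] = -6
(x ⊛ y)[1] = 4
(x ⊛ y)[2] = 0

x ⊛ y = [-6, 4, 0]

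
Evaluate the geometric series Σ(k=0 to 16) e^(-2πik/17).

Sum of all nth roots of unity equals 0 for n > 1 (geometric series with r ≠ 1).

0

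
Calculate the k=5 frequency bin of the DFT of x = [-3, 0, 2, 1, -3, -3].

X[5] = Σ(n=0 to 5) x[n] · ω_6^(5n) where ω_6 = e^(-2πi/6)
= (-3)·ω_6^0 + (0)·ω_6^5 + (2)·ω_6^10 + (1)·ω_6^15 + (-3)·ω_6^20 + (-3)·ω_6^25

X[5] = -5.0000+6.9282i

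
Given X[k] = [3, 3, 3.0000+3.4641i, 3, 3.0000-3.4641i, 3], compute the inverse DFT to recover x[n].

x[n] = (1/6) Σ(k=0 to 5) X[k] · e^(2πikn/6)

Computing each x[n]:
x[0] = 3
x[1] = -1
x[2] = 1
x[3] = 0
x[4] = -1
x[5] = 1

x = [3, -1, 1, 0, -1, 1]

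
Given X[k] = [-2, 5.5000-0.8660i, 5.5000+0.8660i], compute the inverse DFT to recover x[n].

x[n] = (1/3) Σ(k=0 to 2) X[k] · e^(2πikn/3)

Computing each x[n]:
x[0] = 3
x[1] = -2
x[2] = -3

x = [3, -2, -3]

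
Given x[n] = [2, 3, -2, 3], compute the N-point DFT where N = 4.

X[k] = Σ(n=0 to 3) x[n] · ω_4^(nk)
where ω_4 = e^(-2πi/4)

Computing each X[k]:
X[0] = 6
X[1] = 4
X[2] = -6
X[3] = 4

X = [6, 4, -6, 4]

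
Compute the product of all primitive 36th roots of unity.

The primitive 36th roots of unity are ω_36^k for k coprime to 36: k ∈ {1, 5, 7, 11, 13, 17, 19, 23, 25, 29, 31, 35}
Their product equals the constant term of the cyclotomic polynomial Φ_36(x) up to sign.
For n ≥ 3, the product of all primitive nth roots of unity is 1. (For n=1 it is 1; for n=2 it is -1.)

1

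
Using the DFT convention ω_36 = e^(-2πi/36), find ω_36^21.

ω_36^21 = e^(-2πi·21/36)
= cos(-2π·21/36) + i·sin(-2π·21/36)
= cos(-42π/36) + i·sin(-42π/36)

ω_36^21 = cos(-42π/36) + i·sin(-42π/36) = -0.8660+0.5000i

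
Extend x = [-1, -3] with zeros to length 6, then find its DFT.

Original 2-point DFT: [-4, 2]
Zero-padded 6-point DFT provides frequency interpolation.

DFT_6([x, 0, ...]) = [-4, -2.5000+2.5981i, 0.5000+2.5981i, 2, 0.5000-2.5981i, -2.5000-2.5981i]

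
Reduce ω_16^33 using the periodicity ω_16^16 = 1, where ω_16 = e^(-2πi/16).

Since ω_16^16 = 1, powers reduce modulo 16.
33 mod 16 = 1
So ω_16^33 = ω_16^1 = e^(-2πi·1/16)

ω_16^33 = ω_16^1 = 0.9239-0.3827i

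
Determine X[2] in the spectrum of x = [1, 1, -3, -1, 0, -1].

X[2] = Σ(n=0 to 5) x[n] · ω_6^(2n) where ω_6 = e^(-2πi/6)
= (1)·ω_6^0 + (1)·ω_6^2 + (-3)·ω_6^4 + (-1)·ω_6^6 + (0)·ω_6^8 + (-1)·ω_6^10

X[2] = 1.5000-4.3301i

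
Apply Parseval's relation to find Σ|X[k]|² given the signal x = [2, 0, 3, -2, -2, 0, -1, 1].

Parseval: Σ|x[n]|² = (1/N)Σ|X[k]|², so Σ|X[k]|² = N·Σ|x[n]|² = 8·23.0000

Σ|X[k]|² = N·Σ|x[n]|² = 8·23.0000 = 184.0000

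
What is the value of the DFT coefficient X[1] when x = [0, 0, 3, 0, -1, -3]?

X[1] = Σ(n=0 to 5) x[n] · ω_6^(1n) where ω_6 = e^(-2πi/6)
= (0)·ω_6^0 + (0)·ω_6^1 + (3)·ω_6^2 + (0)·ω_6^3 + (-1)·ω_6^4 + (-3)·ω_6^5

X[1] = -2.5000-6.0622i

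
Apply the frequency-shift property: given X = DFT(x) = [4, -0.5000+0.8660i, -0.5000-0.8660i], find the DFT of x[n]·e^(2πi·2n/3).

Modulation property: DFT(ω_3^(-2n)·x[n]) = X[(k-2) mod 3], so circularly shift X by 2 positions.

X[k-2] = [-0.5000+0.8660i, -0.5000-0.8660i, 4]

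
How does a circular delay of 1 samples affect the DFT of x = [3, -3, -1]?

Time shift by 1: X_shifted[k] = ω_3^(1k) · X[k]
Shifted x = [-1, 3, -3]

DFT(x[n-1]) = [-1, -1.0000-5.1962i, -1.0000+5.1962i]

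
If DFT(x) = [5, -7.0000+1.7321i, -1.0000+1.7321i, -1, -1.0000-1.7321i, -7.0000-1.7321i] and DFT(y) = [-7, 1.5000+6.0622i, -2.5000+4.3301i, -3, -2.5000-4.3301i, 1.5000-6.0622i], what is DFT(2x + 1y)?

By linearity: DFT(2x + 1y) = 2·DFT(x) + 1·DFT(y)
= 2·[5, -7.0000+1.7321i, -1.0000+1.7321i, -1, -1.0000-1.7321i, -7.0000-1.7321i] + 1·[-7, 1.5000+6.0622i, -2.5000+4.3301i, -3, -2.5000-4.3301i, 1.5000-6.0622i]

Computing element-wise:
Z[0] = 2·(5) + 1·(-7) = 3
Z[1] = 2·(-7.0000+1.7321i) + 1·(1.5000+6.0622i) = -12.5000+9.5264i
Z[2] = 2·(-1.0000+1.7321i) + 1·(-2.5000+4.3301i) = -4.5000+7.7943i
Z[3] = 2·(-1) + 1·(-3) = -5
Z[4] = 2·(-1.0000-1.7321i) + 1·(-2.5000-4.3301i) = -4.5000-7.7943i
Z[5] = 2·(-7.0000-1.7321i) + 1·(1.5000-6.0622i) = -12.5000-9.5264i

DFT(2x + 1y) = 2·X + 1·Y = [3, -12.5000+9.5264i, -4.5000+7.7943i, -5, -4.5000-7.7943i, -12.5000-9.5264i]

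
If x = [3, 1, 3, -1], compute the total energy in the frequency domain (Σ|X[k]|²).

Parseval: Σ|x[n]|² = (1/N)Σ|X[k]|², so Σ|X[k]|² = N·Σ|x[n]|² = 4·20.0000

Σ|X[k]|² = N·Σ|x[n]|² = 4·20.0000 = 80.0000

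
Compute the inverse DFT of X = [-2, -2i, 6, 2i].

x[n] = (1/4) Σ(k=0 to 3) X[k] · e^(2πikn/4)

Computing each x[n]:
x[0] = 1
x[1] = -1
x[2] = 1
x[3] = -3

x = [1, -1, 1, -3]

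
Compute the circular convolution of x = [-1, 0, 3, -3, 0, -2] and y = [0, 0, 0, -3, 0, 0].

(x ⊛ y)[n] = Σ(m=0 to 5) x[m] · y[(n-m) mod 6]

Computing each output sample:
(x ⊛ y)[0] = 9
(x ⊛ y)[1] = 0
(x ⊛ y)[2] = 6
(x ⊛ y)[3] = 3
(x ⊛ y)[4] = 0
(x ⊛ y)[5] = -9

x ⊛ y = [9, 0, 6, 3, 0, -9]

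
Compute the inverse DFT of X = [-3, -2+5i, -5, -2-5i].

x[n] = (1/4) Σ(k=0 to 3) X[k] · e^(2πikn/4)

Computing each x[n]:
x[0] = -3
x[1] = -2
x[2] = -1
x[3] = 3

x = [-3, -2, -1, 3]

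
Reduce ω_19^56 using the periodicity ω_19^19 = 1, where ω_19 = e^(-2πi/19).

Since ω_19^19 = 1, powers reduce modulo 19.
56 mod 19 = 18
So ω_19^56 = ω_19^18 = e^(-2πi·18/19)

ω_19^56 = ω_19^18 = 0.9458+0.3247i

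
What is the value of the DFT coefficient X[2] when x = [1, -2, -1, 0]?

X[2] = Σ(n=0 to 3) x[n] · ω_4^(2n) where ω_4 = e^(-2πi/4)
= (1)·ω_4^0 + (-2)·ω_4^2 + (-1)·ω_4^4 + (0)·ω_4^6

X[2] = 2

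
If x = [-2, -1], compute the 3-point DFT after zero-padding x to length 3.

Original 2-point DFT: [-3, -1]
Zero-padded 3-point DFT provides frequency interpolation.

DFT_3([x, 0, ...]) = [-3, -1.5000+0.8660i, -1.5000-0.8660i]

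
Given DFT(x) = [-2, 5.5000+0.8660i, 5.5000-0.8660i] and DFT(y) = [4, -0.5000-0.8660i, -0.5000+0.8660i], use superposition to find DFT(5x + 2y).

By linearity: DFT(5x + 2y) = 5·DFT(x) + 2·DFT(y)
= 5·[-2, 5.5000+0.8660i, 5.5000-0.8660i] + 2·[4, -0.5000-0.8660i, -0.5000+0.8660i]

Computing element-wise:
Z[0] = 5·(-2) + 2·(4) = -2
Z[1] = 5·(5.5000+0.8660i) + 2·(-0.5000-0.8660i) = 26.5000+2.5980i
Z[2] = 5·(5.5000-0.8660i) + 2·(-0.5000+0.8660i) = 26.5000-2.5980i

DFT(5x + 2y) = 5·X + 2·Y = [-2, 26.5000+2.5980i, 26.5000-2.5980i]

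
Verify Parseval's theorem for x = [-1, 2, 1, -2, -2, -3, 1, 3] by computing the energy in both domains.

Time domain:
Σ|x[n]|² = |-1|² + |2|² + |1|² + |-2|² + |-2|² + |-3|² + |1|² + |3|² = 33.0000

Frequency domain:
(1/8)Σ|X[k]|² = (1/8)(|-1|² + |8.0711|² + |-5+2i|² + |-6.0711|² + |-1|² + |-6.0711|² + |-5-2i|² + |8.0711|²) = (1/8)·264.0000 = 33.0000

Both sides agree, confirming Parseval's theorem.

Σ|x[n]|² = (1/N)Σ|X[k]|² = 33.0000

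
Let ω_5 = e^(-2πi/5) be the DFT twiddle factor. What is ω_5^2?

ω_5^2 = e^(-2πi·2/5)
= cos(-2π·2/5) + i·sin(-2π·2/5)
= cos(-4π/5) + i·sin(-4π/5)

ω_5^2 = cos(-4π/5) + i·sin(-4π/5) = -0.8090-0.5878i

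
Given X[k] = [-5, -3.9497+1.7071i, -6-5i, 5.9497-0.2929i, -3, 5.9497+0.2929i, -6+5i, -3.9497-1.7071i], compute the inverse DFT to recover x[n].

x[n] = (1/8) Σ(k=0 to 7) X[k] · e^(2πikn/8)

Computing each x[n]:
x[0] = -2
x[1] = -1
x[2] = 0
x[3] = 0
x[4] = -3
x[5] = 3
x[6] = 1
x[7] = -3

x = [-2, -1, 0, 0, -3, 3, 1, -3]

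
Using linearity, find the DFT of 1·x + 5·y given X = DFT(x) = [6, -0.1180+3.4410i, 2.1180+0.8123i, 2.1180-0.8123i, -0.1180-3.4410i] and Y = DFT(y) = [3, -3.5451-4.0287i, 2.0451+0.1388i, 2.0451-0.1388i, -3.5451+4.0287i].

By linearity: DFT(1x + 5y) = 1·DFT(x) + 5·DFT(y)
= 1·[6, -0.1180+3.4410i, 2.1180+0.8123i, 2.1180-0.8123i, -0.1180-3.4410i] + 5·[3, -3.5451-4.0287i, 2.0451+0.1388i, 2.0451-0.1388i, -3.5451+4.0287i]

Computing element-wise:
Z[0] = 1·(6) + 5·(3) = 21
Z[1] = 1·(-0.1180+3.4410i) + 5·(-3.5451-4.0287i) = -17.8435-16.7025i
Z[2] = 1·(2.1180+0.8123i) + 5·(2.0451+0.1388i) = 12.3435+1.5063i
Z[3] = 1·(2.1180-0.8123i) + 5·(2.0451-0.1388i) = 12.3435-1.5063i
Z[4] = 1·(-0.1180-3.4410i) + 5·(-3.5451+4.0287i) = -17.8435+16.7025i

DFT(1x + 5y) = 1·X + 5·Y = [21, -17.8435-16.7025i, 12.3435+1.5063i, 12.3435-1.5063i, -17.8435+16.7025i]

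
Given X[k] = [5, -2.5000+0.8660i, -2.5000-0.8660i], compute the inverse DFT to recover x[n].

x[n] = (1/3) Σ(k=0 to 2) X[k] · e^(2πikn/3)

Computing each x[n]:
x[0] = 0
x[1] = 2
x[2] = 3

x = [0, 2, 3]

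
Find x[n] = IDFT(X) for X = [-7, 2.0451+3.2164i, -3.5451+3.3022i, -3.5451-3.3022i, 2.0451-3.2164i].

x[n] = (1/5) Σ(k=0 to 4) X[k] · e^(2πikn/5)

Computing each x[n]:
x[0] = -2
x[1] = -2
x[2] = -2
x[3] = -3
x[4] = 2

x = [-2, -2, -2, -3, 2]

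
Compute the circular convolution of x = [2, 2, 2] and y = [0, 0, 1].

(x ⊛ y)[n] = Σ(m=0 to 2) x[m] · y[(n-m) mod 3]

Computing each output sample:
(x ⊛ y)[0] = 2
(x ⊛ y)[1] = 2
(x ⊛ y)[2] = 2

x ⊛ y = [2, 2, 2]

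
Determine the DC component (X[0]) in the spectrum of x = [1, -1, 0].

X[0] = Σ(n=0 to 2) x[n] · ω_3^0 = Σ x[n]
= (1) + (-1) + (0)

X[0] = 0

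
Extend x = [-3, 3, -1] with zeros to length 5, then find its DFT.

Original 3-point DFT: [-1, -4.0000-3.4641i, -4.0000+3.4641i]
Zero-padded 5-point DFT provides frequency interpolation.

DFT_5([x, 0, ...]) = [-1, -1.2639-2.2654i, -5.7361-2.7144i, -5.7361+2.7144i, -1.2639+2.2654i]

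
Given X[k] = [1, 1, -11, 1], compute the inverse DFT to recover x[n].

x[n] = (1/4) Σ(k=0 to 3) X[k] · e^(2πikn/4)

Computing each x[n]:
x[0] = -2
x[1] = 3
x[2] = -3
x[3] = 3

x = [-2, 3, -3, 3]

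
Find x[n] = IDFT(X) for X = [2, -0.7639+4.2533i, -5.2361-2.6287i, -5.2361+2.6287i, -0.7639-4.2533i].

x[n] = (1/5) Σ(k=0 to 4) X[k] · e^(2πikn/5)

Computing each x[n]:
x[0] = -2
x[1] = 1
x[2] = -2
x[3] = 2
x[4] = 3

x = [-2, 1, -2, 2, 3]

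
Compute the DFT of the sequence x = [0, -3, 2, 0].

X[k] = Σ(n=0 to 3) x[n] · ω_4^(nk)
where ω_4 = e^(-2πi/4)

Computing each X[k]:
X[0] = -1
X[1] = -2+3i
X[2] = 5
X[3] = -2-3i

X = [-1, -2+3i, 5, -2-3i]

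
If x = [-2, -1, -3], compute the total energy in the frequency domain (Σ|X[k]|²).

Parseval: Σ|x[n]|² = (1/N)Σ|X[k]|², so Σ|X[k]|² = N·Σ|x[n]|² = 3·14.0000

Σ|X[k]|² = N·Σ|x[n]|² = 3·14.0000 = 42.0000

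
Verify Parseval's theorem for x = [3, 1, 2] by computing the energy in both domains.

Time domain:
Σ|x[n]|² = |3|² + |1|² + |2|² = 14.0000

Frequency domain:
(1/3)Σ|X[k]|² = (1/3)(|6|² + |1.5000+0.8660i|² + |1.5000-0.8660i|²) = (1/3)·42.0000 = 14.0000

Both sides agree, confirming Parseval's theorem.

Σ|x[n]|² = (1/N)Σ|X[k]|² = 14.0000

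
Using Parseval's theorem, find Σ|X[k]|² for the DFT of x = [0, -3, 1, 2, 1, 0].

Parseval: Σ|x[n]|² = (1/N)Σ|X[k]|², so Σ|X[k]|² = N·Σ|x[n]|² = 6·15.0000

Σ|X[k]|² = N·Σ|x[n]|² = 6·15.0000 = 90.0000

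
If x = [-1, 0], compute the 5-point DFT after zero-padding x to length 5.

Original 2-point DFT: [-1, -1]
Zero-padded 5-point DFT provides frequency interpolation.

DFT_5([x, 0, ...]) = [-1, -1, -1, -1, -1]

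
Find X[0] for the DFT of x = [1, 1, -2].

X[0] = Σ(n=0 to 2) x[n] · ω_3^0 = Σ x[n]
= (1) + (1) + (-2)

X[0] = 0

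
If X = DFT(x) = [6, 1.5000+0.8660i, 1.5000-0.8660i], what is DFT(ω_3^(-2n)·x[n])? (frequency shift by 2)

Modulation property: DFT(ω_3^(-2n)·x[n]) = X[(k-2) mod 3], so circularly shift X by 2 positions.

X[k-2] = [1.5000+0.8660i, 1.5000-0.8660i, 6]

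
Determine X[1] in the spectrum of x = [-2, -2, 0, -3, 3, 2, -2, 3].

X[1] = Σ(n=0 to 7) x[n] · ω_8^(1n) where ω_8 = e^(-2πi/8)
= (-2)·ω_8^0 + (-2)·ω_8^1 + (0)·ω_8^2 + (-3)·ω_8^3 + (3)·ω_8^4 + (2)·ω_8^5 + (-2)·ω_8^6 + (3)·ω_8^7

X[1] = -3.5858+5.0711i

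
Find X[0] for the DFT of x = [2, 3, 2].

X[0] = Σ(n=0 to 2) x[n] · ω_3^0 = Σ x[n]
= (2) + (3) + (2)

X[0] = 7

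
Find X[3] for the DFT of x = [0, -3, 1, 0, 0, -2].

X[3] = Σ(n=0 to 5) x[n] · ω_6^(3n) where ω_6 = e^(-2πi/6)
= (0)·ω_6^0 + (-3)·ω_6^3 + (1)·ω_6^6 + (0)·ω_6^9 + (0)·ω_6^12 + (-2)·ω_6^15

X[3] = 6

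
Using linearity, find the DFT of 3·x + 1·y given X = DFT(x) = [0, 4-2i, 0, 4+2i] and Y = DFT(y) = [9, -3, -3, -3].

By linearity: DFT(3x + 1y) = 3·DFT(x) + 1·DFT(y)
= 3·[0, 4-2i, 0, 4+2i] + 1·[9, -3, -3, -3]

Computing element-wise:
Z[0] = 3·(0) + 1·(9) = 9
Z[1] = 3·(4-2i) + 1·(-3) = 9-6i
Z[2] = 3·(0) + 1·(-3) = -3
Z[3] = 3·(4+2i) + 1·(-3) = 9+6i

DFT(3x + 1y) = 3·X + 1·Y = [9, 9-6i, -3, 9+6i]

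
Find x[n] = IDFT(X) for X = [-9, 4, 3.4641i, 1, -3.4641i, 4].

x[n] = (1/6) Σ(k=0 to 5) X[k] · e^(2πikn/6)

Computing each x[n]:
x[0] = 0
x[1] = -2
x[2] = -1
x[3] = -3
x[4] = -3
x[5] = 0

x = [0, -2, -1, -3, -3, 0]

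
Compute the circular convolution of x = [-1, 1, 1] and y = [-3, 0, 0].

(x ⊛ y)[n] = Σ(m=0 to 2) x[m] · y[(n-m) mod 3]

Computing each output sample:
(x ⊛ y)[0] = 3
(x ⊛ y)[1] = -3
(x ⊛ y)[2] = -3

x ⊛ y = [3, -3, -3]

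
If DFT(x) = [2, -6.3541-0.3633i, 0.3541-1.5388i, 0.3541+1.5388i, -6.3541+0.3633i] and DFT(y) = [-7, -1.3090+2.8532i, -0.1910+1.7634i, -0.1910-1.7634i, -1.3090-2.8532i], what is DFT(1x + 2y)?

By linearity: DFT(1x + 2y) = 1·DFT(x) + 2·DFT(y)
= 1·[2, -6.3541-0.3633i, 0.3541-1.5388i, 0.3541+1.5388i, -6.3541+0.3633i] + 2·[-7, -1.3090+2.8532i, -0.1910+1.7634i, -0.1910-1.7634i, -1.3090-2.8532i]

Computing element-wise:
Z[0] = 1·(2) + 2·(-7) = -12
Z[1] = 1·(-6.3541-0.3633i) + 2·(-1.3090+2.8532i) = -8.9721+5.3431i
Z[2] = 1·(0.3541-1.5388i) + 2·(-0.1910+1.7634i) = -0.0279+1.9880i
Z[3] = 1·(0.3541+1.5388i) + 2·(-0.1910-1.7634i) = -0.0279-1.9880i
Z[4] = 1·(-6.3541+0.3633i) + 2·(-1.3090-2.8532i) = -8.9721-5.3431i

DFT(1x + 2y) = 1·X + 2·Y = [-12, -8.9721+5.3431i, -0.0279+1.9880i, -0.0279-1.9880i, -8.9721-5.3431i]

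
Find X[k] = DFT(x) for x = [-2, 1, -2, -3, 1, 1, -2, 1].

X[k] = Σ(n=0 to 7) x[n] · ω_8^(nk)
where ω_8 = e^(-2πi/8)

Computing each X[k]:
X[0] = -5
X[1] = -0.1716+2.8284i
X[2] = 3-4i
X[3] = -5.8284+2.8284i
X[4] = -5
X[5] = -5.8284-2.8284i
X[6] = 3+4i
X[7] = -0.1716-2.8284i

X = [-5, -0.1716+2.8284i, 3-4i, -5.8284+2.8284i, -5, -5.8284-2.8284i, 3+4i, -0.1716-2.8284i]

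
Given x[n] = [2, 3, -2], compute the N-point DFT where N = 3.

X[k] = Σ(n=0 to 2) x[n] · ω_3^(nk)
where ω_3 = e^(-2πi/3)

Computing each X[k]:
X[0] = 3
X[1] = 1.5000-4.3301i
X[2] = 1.5000+4.3301i

X = [3, 1.5000-4.3301i, 1.5000+4.3301i]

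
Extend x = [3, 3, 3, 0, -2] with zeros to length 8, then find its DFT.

Original 5-point DFT: [7, 0.8820-6.5186i, 3.1180-0.0858i, 3.1180+0.0858i, 0.8820+6.5186i]
Zero-padded 8-point DFT provides frequency interpolation.

DFT_8([x, 0, ...]) = [7, 7.1213-5.1213i, -2-3i, 2.8787+0.8787i, 1, 2.8787-0.8787i, -2+3i, 7.1213+5.1213i]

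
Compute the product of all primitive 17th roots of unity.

The primitive 17th roots of unity are ω_17^k for k coprime to 17: k ∈ {1, 2, 3, 4, 5, 6, 7, 8, 9, 10, 11, 12, 13, 14, 15, 16}
Their product equals the constant term of the cyclotomic polynomial Φ_17(x) up to sign.
For n ≥ 3, the product of all primitive nth roots of unity is 1. (For n=1 it is 1; for n=2 it is -1.)

1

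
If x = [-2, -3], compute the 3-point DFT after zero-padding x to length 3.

Original 2-point DFT: [-5, 1]
Zero-padded 3-point DFT provides frequency interpolation.

DFT_3([x, 0, ...]) = [-5, -0.5000+2.5981i, -0.5000-2.5981i]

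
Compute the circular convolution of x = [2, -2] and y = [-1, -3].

(x ⊛ y)[n] = Σ(m=0 to 1) x[m] · y[(n-m) mod 2]

Computing each output sample:
(x ⊛ y)[0] = 4
(x ⊛ y)[1] = -4

x ⊛ y = [4, -4]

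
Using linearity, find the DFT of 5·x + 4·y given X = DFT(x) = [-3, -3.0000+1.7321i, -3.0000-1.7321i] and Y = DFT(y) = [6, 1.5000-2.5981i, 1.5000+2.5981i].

By linearity: DFT(5x + 4y) = 5·DFT(x) + 4·DFT(y)
= 5·[-3, -3.0000+1.7321i, -3.0000-1.7321i] + 4·[6, 1.5000-2.5981i, 1.5000+2.5981i]

Computing element-wise:
Z[0] = 5·(-3) + 4·(6) = 9
Z[1] = 5·(-3.0000+1.7321i) + 4·(1.5000-2.5981i) = -9.0000-1.7319i
Z[2] = 5·(-3.0000-1.7321i) + 4·(1.5000+2.5981i) = -9.0000+1.7319i

DFT(5x + 4y) = 5·X + 4·Y = [9, -9.0000-1.7319i, -9.0000+1.7319i]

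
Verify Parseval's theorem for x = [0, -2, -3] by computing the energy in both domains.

Time domain:
Σ|x[n]|² = |0|² + |-2|² + |-3|² = 13.0000

Frequency domain:
(1/3)Σ|X[k]|² = (1/3)(|-5|² + |2.5000-0.8660i|² + |2.5000+0.8660i|²) = (1/3)·39.0000 = 13.0000

Both sides agree, confirming Parseval's theorem.

Σ|x[n]|² = (1/N)Σ|X[k]|² = 13.0000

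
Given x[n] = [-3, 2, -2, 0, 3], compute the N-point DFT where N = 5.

X[k] = Σ(n=0 to 4) x[n] · ω_5^(nk)
where ω_5 = e^(-2πi/5)

Computing each X[k]:
X[0] = 0
X[1] = 0.1631+2.1266i
X[2] = -7.6631-1.3143i
X[3] = -7.6631+1.3143i
X[4] = 0.1631-2.1266i

X = [0, 0.1631+2.1266i, -7.6631-1.3143i, -7.6631+1.3143i, 0.1631-2.1266i]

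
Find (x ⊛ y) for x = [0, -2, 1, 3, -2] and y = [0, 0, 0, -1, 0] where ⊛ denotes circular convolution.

(x ⊛ y)[n] = Σ(m=0 to 4) x[m] · y[(n-m) mod 5]

Computing each output sample:
(x ⊛ y)[0] = -1
(x ⊛ y)[1] = -3
(x ⊛ y)[2] = 2
(x ⊛ y)[3] = 0
(x ⊛ y)[4] = 2

x ⊛ y = [-1, -3, 2, 0, 2]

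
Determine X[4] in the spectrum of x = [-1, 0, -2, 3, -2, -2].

X[4] = Σ(n=0 to 5) x[n] · ω_6^(4n) where ω_6 = e^(-2πi/6)
= (-1)·ω_6^0 + (0)·ω_6^4 + (-2)·ω_6^8 + (3)·ω_6^12 + (-2)·ω_6^16 + (-2)·ω_6^20

X[4] = 5.0000+1.7321i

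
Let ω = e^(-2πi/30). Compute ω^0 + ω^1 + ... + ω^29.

Sum of all nth roots of unity equals 0 for n > 1 (geometric series with r ≠ 1).

0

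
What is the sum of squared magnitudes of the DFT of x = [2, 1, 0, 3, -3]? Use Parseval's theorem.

Parseval: Σ|x[n]|² = (1/N)Σ|X[k]|², so Σ|X[k]|² = N·Σ|x[n]|² = 5·23.0000

Σ|X[k]|² = N·Σ|x[n]|² = 5·23.0000 = 115.0000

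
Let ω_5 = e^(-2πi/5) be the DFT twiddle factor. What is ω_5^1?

ω_5^1 = e^(-2πi·1/5)
= cos(-2π·1/5) + i·sin(-2π·1/5)
= cos(-2π/5) + i·sin(-2π/5)

ω_5^1 = cos(-2π/5) + i·sin(-2π/5) = 0.3090-0.9511i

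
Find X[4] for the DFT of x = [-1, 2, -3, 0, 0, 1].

X[4] = Σ(n=0 to 5) x[n] · ω_6^(4n) where ω_6 = e^(-2πi/6)
= (-1)·ω_6^0 + (2)·ω_6^4 + (-3)·ω_6^8 + (0)·ω_6^12 + (0)·ω_6^16 + (1)·ω_6^20

X[4] = -1.0000+3.4641i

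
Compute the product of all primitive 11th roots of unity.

The primitive 11th roots of unity are ω_11^k for k coprime to 11: k ∈ {1, 2, 3, 4, 5, 6, 7, 8, 9, 10}
Their product equals the constant term of the cyclotomic polynomial Φ_11(x) up to sign.
For n ≥ 3, the product of all primitive nth roots of unity is 1. (For n=1 it is 1; for n=2 it is -1.)

1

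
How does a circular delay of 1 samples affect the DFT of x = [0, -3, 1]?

Time shift by 1: X_shifted[k] = ω_3^(1k) · X[k]
Shifted x = [1, 0, -3]

DFT(x[n-1]) = [-2, 2.5000-2.5981i, 2.5000+2.5981i]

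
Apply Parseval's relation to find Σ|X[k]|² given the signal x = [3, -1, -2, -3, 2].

Parseval: Σ|x[n]|² = (1/N)Σ|X[k]|², so Σ|X[k]|² = N·Σ|x[n]|² = 5·27.0000

Σ|X[k]|² = N·Σ|x[n]|² = 5·27.0000 = 135.0000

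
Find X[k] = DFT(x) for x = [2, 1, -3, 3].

X[k] = Σ(n=0 to 3) x[n] · ω_4^(nk)
where ω_4 = e^(-2πi/4)

Computing each X[k]:
X[0] = 3
X[1] = 5+2i
X[2] = -5
X[3] = 5-2i

X = [3, 5+2i, -5, 5-2i]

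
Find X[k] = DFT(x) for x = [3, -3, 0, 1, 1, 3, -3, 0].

X[k] = Σ(n=0 to 7) x[n] · ω_8^(nk)
where ω_8 = e^(-2πi/8)

Computing each X[k]:
X[0] = 2
X[1] = -2.9497+0.5355i
X[2] = 7+1i
X[3] = 6.9497+6.5355i
X[4] = 0
X[5] = 6.9497-6.5355i
X[6] = 7-1i
X[7] = -2.9497-0.5355i

X = [2, -2.9497+0.5355i, 7+1i, 6.9497+6.5355i, 0, 6.9497-6.5355i, 7-1i, -2.9497-0.5355i]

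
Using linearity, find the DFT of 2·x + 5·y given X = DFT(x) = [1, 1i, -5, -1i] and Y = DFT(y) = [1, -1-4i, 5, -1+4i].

By linearity: DFT(2x + 5y) = 2·DFT(x) + 5·DFT(y)
= 2·[1, 1i, -5, -1i] + 5·[1, -1-4i, 5, -1+4i]

Computing element-wise:
Z[0] = 2·(1) + 5·(1) = 7
Z[1] = 2·(1i) + 5·(-1-4i) = -5-18i
Z[2] = 2·(-5) + 5·(5) = 15
Z[3] = 2·(-1i) + 5·(-1+4i) = -5+18i

DFT(2x + 5y) = 2·X + 5·Y = [7, -5-18i, 15, -5+18i]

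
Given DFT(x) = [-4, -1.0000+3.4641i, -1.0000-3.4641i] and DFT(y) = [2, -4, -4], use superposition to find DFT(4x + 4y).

By linearity: DFT(4x + 4y) = 4·DFT(x) + 4·DFT(y)
= 4·[-4, -1.0000+3.4641i, -1.0000-3.4641i] + 4·[2, -4, -4]

Computing element-wise:
Z[0] = 4·(-4) + 4·(2) = -8
Z[1] = 4·(-1.0000+3.4641i) + 4·(-4) = -20.0000+13.8564i
Z[2] = 4·(-1.0000-3.4641i) + 4·(-4) = -20.0000-13.8564i

DFT(4x + 4y) = 4·X + 4·Y = [-8, -20.0000+13.8564i, -20.0000-13.8564i]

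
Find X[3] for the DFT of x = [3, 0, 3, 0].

X[3] = Σ(n=0 to 3) x[n] · ω_4^(3n) where ω_4 = e^(-2πi/4)
= (3)·ω_4^0 + (0)·ω_4^3 + (3)·ω_4^6 + (0)·ω_4^9

X[3] = 0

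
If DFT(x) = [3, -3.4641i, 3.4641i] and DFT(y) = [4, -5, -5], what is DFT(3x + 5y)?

By linearity: DFT(3x + 5y) = 3·DFT(x) + 5·DFT(y)
= 3·[3, -3.4641i, 3.4641i] + 5·[4, -5, -5]

Computing element-wise:
Z[0] = 3·(3) + 5·(4) = 29
Z[1] = 3·(-3.4641i) + 5·(-5) = -25.0000-10.3923i
Z[2] = 3·(3.4641i) + 5·(-5) = -25.0000+10.3923i

DFT(3x + 5y) = 3·X + 5·Y = [29, -25.0000-10.3923i, -25.0000+10.3923i]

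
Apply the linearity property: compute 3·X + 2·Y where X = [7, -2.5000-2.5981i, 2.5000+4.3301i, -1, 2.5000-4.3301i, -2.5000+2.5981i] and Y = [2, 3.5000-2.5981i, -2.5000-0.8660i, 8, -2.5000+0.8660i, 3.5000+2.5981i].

By linearity: DFT(3x + 2y) = 3·DFT(x) + 2·DFT(y)
= 3·[7, -2.5000-2.5981i, 2.5000+4.3301i, -1, 2.5000-4.3301i, -2.5000+2.5981i] + 2·[2, 3.5000-2.5981i, -2.5000-0.8660i, 8, -2.5000+0.8660i, 3.5000+2.5981i]

Computing element-wise:
Z[0] = 3·(7) + 2·(2) = 25
Z[1] = 3·(-2.5000-2.5981i) + 2·(3.5000-2.5981i) = -0.5000-12.9905i
Z[2] = 3·(2.5000+4.3301i) + 2·(-2.5000-0.8660i) = 2.5000+11.2583i
Z[3] = 3·(-1) + 2·(8) = 13
Z[4] = 3·(2.5000-4.3301i) + 2·(-2.5000+0.8660i) = 2.5000-11.2583i
Z[5] = 3·(-2.5000+2.5981i) + 2·(3.5000+2.5981i) = -0.5000+12.9905i

DFT(3x + 2y) = 3·X + 2·Y = [25, -0.5000-12.9905i, 2.5000+11.2583i, 13, 2.5000-11.2583i, -0.5000+12.9905i]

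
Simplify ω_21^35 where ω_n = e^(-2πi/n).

Since ω_21^21 = 1, powers reduce modulo 21.
35 mod 21 = 14
So ω_21^35 = ω_21^14 = e^(-2πi·14/21)

ω_21^35 = ω_21^14 = -0.5000+0.8660i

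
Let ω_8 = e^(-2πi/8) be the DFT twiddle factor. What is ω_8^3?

ω_8^3 = e^(-2πi·3/8)
= cos(-2π·3/8) + i·sin(-2π·3/8)
= cos(-6π/8) + i·sin(-6π/8)

ω_8^3 = cos(-6π/8) + i·sin(-6π/8) = -0.7071-0.7071i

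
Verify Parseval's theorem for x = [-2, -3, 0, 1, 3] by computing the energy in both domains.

Time domain:
Σ|x[n]|² = |-2|² + |-3|² + |0|² + |1|² + |3|² = 23.0000

Frequency domain:
(1/5)Σ|X[k]|² = (1/5)(|-1|² + |-2.8090+6.2941i|² + |-1.6910+2.5757i|² + |-1.6910-2.5757i|² + |-2.8090-6.2941i|²) = (1/5)·115.0000 = 23.0000

Both sides agree, confirming Parseval's theorem.

Σ|x[n]|² = (1/N)Σ|X[k]|² = 23.0000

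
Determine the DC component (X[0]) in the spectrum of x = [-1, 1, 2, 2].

X[0] = Σ(n=0 to 3) x[n] · ω_4^0 = Σ x[n]
= (-1) + (1) + (2) + (2)

X[0] = 4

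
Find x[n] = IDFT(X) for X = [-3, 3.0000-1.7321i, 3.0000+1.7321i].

x[n] = (1/3) Σ(k=0 to 2) X[k] · e^(2πikn/3)

Computing each x[n]:
x[0] = 1
x[1] = -1
x[2] = -3

x = [1, -1, -3]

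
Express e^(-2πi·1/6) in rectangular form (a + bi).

ω_6^1 = e^(-2πi·1/6)
= cos(-2π·1/6) + i·sin(-2π·1/6)
= cos(-2π/6) + i·sin(-2π/6)

ω_6^1 = cos(-2π/6) + i·sin(-2π/6) = 0.5000-0.8660i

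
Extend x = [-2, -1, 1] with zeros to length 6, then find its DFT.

Original 3-point DFT: [-2, -2.0000+1.7321i, -2.0000-1.7321i]
Zero-padded 6-point DFT provides frequency interpolation.

DFT_6([x, 0, ...]) = [-2, -3, -2.0000+1.7321i, 0, -2.0000-1.7321i, -3]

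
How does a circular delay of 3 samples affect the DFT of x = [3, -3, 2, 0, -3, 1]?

Time shift by 3: X_shifted[k] = ω_6^(3k) · X[k]
Shifted x = [0, -3, 1, 3, -3, 2]

DFT(x[n-3]) = [0, -2.5000+0.8660i, 4.5000+7.7942i, -4, 4.5000-7.7942i, -2.5000-0.8660i]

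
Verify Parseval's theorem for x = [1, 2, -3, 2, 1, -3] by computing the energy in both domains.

Time domain:
Σ|x[n]|² = |1|² + |2|² + |-3|² + |2|² + |1|² + |-3|² = 28.0000

Frequency domain:
(1/6)Σ|X[k]|² = (1/6)(|0|² + |-0.5000-0.8660i|² + |4.5000-7.7942i|² + |-2|² + |4.5000+7.7942i|² + |-0.5000+0.8660i|²) = (1/6)·168.0000 = 28.0000

Both sides agree, confirming Parseval's theorem.

Σ|x[n]|² = (1/N)Σ|X[k]|² = 28.0000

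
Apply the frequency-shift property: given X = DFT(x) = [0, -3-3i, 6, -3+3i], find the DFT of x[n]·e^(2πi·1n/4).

Modulation property: DFT(ω_4^(-1n)·x[n]) = X[(k-1) mod 4], so circularly shift X by 1 positions.

X[k-1] = [-3+3i, 0, -3-3i, 6]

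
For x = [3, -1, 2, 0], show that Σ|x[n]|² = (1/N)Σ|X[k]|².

Time domain:
Σ|x[n]|² = |3|² + |-1|² + |2|² + |0|² = 14.0000

Frequency domain:
(1/4)Σ|X[k]|² = (1/4)(|4|² + |1+1i|² + |6|² + |1-1i|²) = (1/4)·56.0000 = 14.0000

Both sides agree, confirming Parseval's theorem.

Σ|x[n]|² = (1/N)Σ|X[k]|² = 14.0000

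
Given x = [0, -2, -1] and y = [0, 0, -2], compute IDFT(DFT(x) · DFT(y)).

(x ⊛ y)[n] = Σ(m=0 to 2) x[m] · y[(n-m) mod 3]

Computing each output sample:
(x ⊛ y)[0] = 4
(x ⊛ y)[1] = 2
(x ⊛ y)[2] = 0

x ⊛ y = [4, 2, 0]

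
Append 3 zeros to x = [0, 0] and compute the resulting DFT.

Original 2-point DFT: [0, 0]
Zero-padded 5-point DFT provides frequency interpolation.

DFT_5([x, 0, ...]) = [0, 0, 0, 0, 0]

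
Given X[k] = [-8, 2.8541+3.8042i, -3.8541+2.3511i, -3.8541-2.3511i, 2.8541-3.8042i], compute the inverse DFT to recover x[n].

x[n] = (1/5) Σ(k=0 to 4) X[k] · e^(2πikn/5)

Computing each x[n]:
x[0] = -2
x[1] = -2
x[2] = -3
x[3] = -3
x[4] = 2

x = [-2, -2, -3, -3, 2]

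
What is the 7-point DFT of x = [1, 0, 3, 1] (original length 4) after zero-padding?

Original 4-point DFT: [5, -2+1i, 3, -2-1i]
Zero-padded 7-point DFT provides frequency interpolation.

DFT_7([x, 0, ...]) = [5, -0.5685-3.3587i, -1.0794+2.0835i, 2.6479+1.3706i, 2.6479-1.3706i, -1.0794-2.0835i, -0.5685+3.3587i]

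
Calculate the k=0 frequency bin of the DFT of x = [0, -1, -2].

X[0] = Σ(n=0 to 2) x[n] · ω_3^0 = Σ x[n]
= (0) + (-1) + (-2)

X[0] = -3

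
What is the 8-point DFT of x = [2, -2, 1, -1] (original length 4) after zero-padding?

Original 4-point DFT: [0, 1+1i, 6, 1-1i]
Zero-padded 8-point DFT provides frequency interpolation.

DFT_8([x, 0, ...]) = [0, 1.2929+1.1213i, 1+1i, 2.7071+3.1213i, 6, 2.7071-3.1213i, 1-1i, 1.2929-1.1213i]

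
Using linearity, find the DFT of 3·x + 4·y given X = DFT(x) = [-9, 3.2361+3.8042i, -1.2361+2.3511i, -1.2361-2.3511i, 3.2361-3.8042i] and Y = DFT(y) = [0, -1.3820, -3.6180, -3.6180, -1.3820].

By linearity: DFT(3x + 4y) = 3·DFT(x) + 4·DFT(y)
= 3·[-9, 3.2361+3.8042i, -1.2361+2.3511i, -1.2361-2.3511i, 3.2361-3.8042i] + 4·[0, -1.3820, -3.6180, -3.6180, -1.3820]

Computing element-wise:
Z[0] = 3·(-9) + 4·(0) = -27
Z[1] = 3·(3.2361+3.8042i) + 4·(-1.3820) = 4.1803+11.4126i
Z[2] = 3·(-1.2361+2.3511i) + 4·(-3.6180) = -18.1803+7.0533i
Z[3] = 3·(-1.2361-2.3511i) + 4·(-3.6180) = -18.1803-7.0533i
Z[4] = 3·(3.2361-3.8042i) + 4·(-1.3820) = 4.1803-11.4126i

DFT(3x + 4y) = 3·X + 4·Y = [-27, 4.1803+11.4126i, -18.1803+7.0533i, -18.1803-7.0533i, 4.1803-11.4126i]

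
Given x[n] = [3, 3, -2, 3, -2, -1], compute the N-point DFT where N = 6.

X[k] = Σ(n=0 to 5) x[n] · ω_6^(nk)
where ω_6 = e^(-2πi/6)

Computing each X[k]:
X[0] = 4
X[1] = 3.0000-3.4641i
X[2] = 7.0000-3.4641i
X[3] = -6
X[4] = 7.0000+3.4641i
X[5] = 3.0000+3.4641i

X = [4, 3.0000-3.4641i, 7.0000-3.4641i, -6, 7.0000+3.4641i, 3.0000+3.4641i]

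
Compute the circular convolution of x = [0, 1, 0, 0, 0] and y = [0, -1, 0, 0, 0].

(x ⊛ y)[n] = Σ(m=0 to 4) x[m] · y[(n-m) mod 5]

Computing each output sample:
(x ⊛ y)[0] = 0
(x ⊛ y)[1] = 0
(x ⊛ y)[2] = -1
(x ⊛ y)[3] = 0
(x ⊛ y)[4] = 0

x ⊛ y = [0, 0, -1, 0, 0]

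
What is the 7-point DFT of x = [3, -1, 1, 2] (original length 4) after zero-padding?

Original 4-point DFT: [5, 2+3i, 3, 2-3i]
Zero-padded 7-point DFT provides frequency interpolation.

DFT_7([x, 0, ...]) = [5, 0.3521-1.0609i, 3.5685+2.9725i, 4.0794-0.7341i, 4.0794+0.7341i, 3.5685-2.9725i, 0.3521+1.0609i]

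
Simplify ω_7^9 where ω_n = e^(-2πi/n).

Since ω_7^7 = 1, powers reduce modulo 7.
9 mod 7 = 2
So ω_7^9 = ω_7^2 = e^(-2πi·2/7)

ω_7^9 = ω_7^2 = -0.2225-0.9749i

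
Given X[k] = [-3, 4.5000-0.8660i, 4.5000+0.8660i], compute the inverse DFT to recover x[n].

x[n] = (1/3) Σ(k=0 to 2) X[k] · e^(2πikn/3)

Computing each x[n]:
x[0] = 2
x[1] = -2
x[2] = -3

x = [2, -2, -3]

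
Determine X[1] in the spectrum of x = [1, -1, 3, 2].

X[1] = Σ(n=0 to 3) x[n] · ω_4^(1n) where ω_4 = e^(-2πi/4)
= (1)·ω_4^0 + (-1)·ω_4^1 + (3)·ω_4^2 + (2)·ω_4^3

X[1] = -2+3i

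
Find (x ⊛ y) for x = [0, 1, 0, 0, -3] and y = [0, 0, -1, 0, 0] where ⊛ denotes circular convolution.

(x ⊛ y)[n] = Σ(m=0 to 4) x[m] · y[(n-m) mod 5]

Computing each output sample:
(x ⊛ y)[0] = 0
(x ⊛ y)[1] = 3
(x ⊛ y)[2] = 0
(x ⊛ y)[3] = -1
(x ⊛ y)[4] = 0

x ⊛ y = [0, 3, 0, -1, 0]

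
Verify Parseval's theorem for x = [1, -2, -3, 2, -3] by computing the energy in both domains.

Time domain:
Σ|x[n]|² = |1|² + |-2|² + |-3|² + |2|² + |-3|² = 27.0000

Frequency domain:
(1/5)Σ|X[k]|² = (1/5)(|-5|² + |0.2639+1.9879i|² + |4.7361-5.3431i|² + |4.7361+5.3431i|² + |0.2639-1.9879i|²) = (1/5)·135.0000 = 27.0000

Both sides agree, confirming Parseval's theorem.

Σ|x[n]|² = (1/N)Σ|X[k]|² = 27.0000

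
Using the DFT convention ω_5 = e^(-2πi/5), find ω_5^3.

ω_5^3 = e^(-2πi·3/5)
= cos(-2π·3/5) + i·sin(-2π·3/5)
= cos(-6π/5) + i·sin(-6π/5)

ω_5^3 = cos(-6π/5) + i·sin(-6π/5) = -0.8090+0.5878i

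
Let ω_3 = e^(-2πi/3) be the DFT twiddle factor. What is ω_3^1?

ω_3^1 = e^(-2πi·1/3)
= cos(-2π·1/3) + i·sin(-2π·1/3)
= cos(-2π/3) + i·sin(-2π/3)

ω_3^1 = cos(-2π/3) + i·sin(-2π/3) = -0.5000-0.8660i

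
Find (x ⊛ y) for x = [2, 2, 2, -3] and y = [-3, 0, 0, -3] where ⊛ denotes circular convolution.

(x ⊛ y)[n] = Σ(m=0 to 3) x[m] · y[(n-m) mod 4]

Computing each output sample:
(x ⊛ y)[0] = -12
(x ⊛ y)[1] = -12
(x ⊛ y)[2] = 3
(x ⊛ y)[3] = 3

x ⊛ y = [-12, -12, 3, 3]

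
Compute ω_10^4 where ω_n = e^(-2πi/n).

ω_10^4 = e^(-2πi·4/10)
= cos(-2π·4/10) + i·sin(-2π·4/10)
= cos(-8π/10) + i·sin(-8π/10)

ω_10^4 = cos(-8π/10) + i·sin(-8π/10) = -0.8090-0.5878i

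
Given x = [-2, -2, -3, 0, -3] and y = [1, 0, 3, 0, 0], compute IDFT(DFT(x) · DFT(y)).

(x ⊛ y)[n] = Σ(m=0 to 4) x[m] · y[(n-m) mod 5]

Computing each output sample:
(x ⊛ y)[0] = -2
(x ⊛ y)[1] = -11
(x ⊛ y)[2] = -9
(x ⊛ y)[3] = -6
(x ⊛ y)[4] = -12

x ⊛ y = [-2, -11, -9, -6, -12]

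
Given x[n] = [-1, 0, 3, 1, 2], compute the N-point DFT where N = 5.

X[k] = Σ(n=0 to 4) x[n] · ω_5^(nk)
where ω_5 = e^(-2πi/5)

Computing each X[k]:
X[0] = 5
X[1] = -3.6180+0.7265i
X[2] = -1.3820+3.0777i
X[3] = -1.3820-3.0777i
X[4] = -3.6180-0.7265i

X = [5, -3.6180+0.7265i, -1.3820+3.0777i, -1.3820-3.0777i, -3.6180-0.7265i]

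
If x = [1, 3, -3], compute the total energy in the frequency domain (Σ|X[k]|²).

Parseval: Σ|x[n]|² = (1/N)Σ|X[k]|², so Σ|X[k]|² = N·Σ|x[n]|² = 3·19.0000

Σ|X[k]|² = N·Σ|x[n]|² = 3·19.0000 = 57.0000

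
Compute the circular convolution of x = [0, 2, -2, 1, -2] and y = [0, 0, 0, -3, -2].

(x ⊛ y)[n] = Σ(m=0 to 4) x[m] · y[(n-m) mod 5]

Computing each output sample:
(x ⊛ y)[0] = 2
(x ⊛ y)[1] = 1
(x ⊛ y)[2] = 4
(x ⊛ y)[3] = 4
(x ⊛ y)[4] = -6

x ⊛ y = [2, 1, 4, 4, -6]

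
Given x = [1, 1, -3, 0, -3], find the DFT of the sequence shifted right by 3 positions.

Time shift by 3: X_shifted[k] = ω_5^(3k) · X[k]
Shifted x = [-3, 0, -3, 1, 1]

DFT(x[n-3]) = [-4, -1.0729+3.3022i, -4.4271-3.2164i, -4.4271+3.2164i, -1.0729-3.3022i]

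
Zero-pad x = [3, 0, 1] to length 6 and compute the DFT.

Original 3-point DFT: [4, 2.5000+0.8660i, 2.5000-0.8660i]
Zero-padded 6-point DFT provides frequency interpolation.

DFT_6([x, 0, ...]) = [4, 2.5000-0.8660i, 2.5000+0.8660i, 4, 2.5000-0.8660i, 2.5000+0.8660i]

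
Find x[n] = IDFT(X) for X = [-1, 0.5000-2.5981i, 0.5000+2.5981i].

x[n] = (1/3) Σ(k=0 to 2) X[k] · e^(2πikn/3)

Computing each x[n]:
x[0] = 0
x[1] = 1
x[2] = -2

x = [0, 1, -2]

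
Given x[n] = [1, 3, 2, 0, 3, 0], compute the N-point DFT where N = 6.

X[k] = Σ(n=0 to 5) x[n] · ω_6^(nk)
where ω_6 = e^(-2πi/6)

Computing each X[k]:
X[0] = 9
X[1] = -1.7321i
X[2] = -3.0000-3.4641i
X[3] = 3
X[4] = -3.0000+3.4641i
X[5] = 1.7321i

X = [9, -1.7321i, -3.0000-3.4641i, 3, -3.0000+3.4641i, 1.7321i]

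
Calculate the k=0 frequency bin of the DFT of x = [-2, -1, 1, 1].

X[0] = Σ(n=0 to 3) x[n] · ω_4^0 = Σ x[n]
= (-2) + (-1) + (1) + (1)

X[0] = -1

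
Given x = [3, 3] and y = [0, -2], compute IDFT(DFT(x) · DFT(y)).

(x ⊛ y)[n] = Σ(m=0 to 1) x[m] · y[(n-m) mod 2]

Computing each output sample:
(x ⊛ y)[0] = -6
(x ⊛ y)[1] = -6

x ⊛ y = [-6, -6]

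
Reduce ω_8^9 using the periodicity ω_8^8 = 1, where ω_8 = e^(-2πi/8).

Since ω_8^8 = 1, powers reduce modulo 8.
9 mod 8 = 1
So ω_8^9 = ω_8^1 = e^(-2πi·1/8)

ω_8^9 = ω_8^1 = 0.7071-0.7071i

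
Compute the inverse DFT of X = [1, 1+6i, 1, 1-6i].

x[n] = (1/4) Σ(k=0 to 3) X[k] · e^(2πikn/4)

Computing each x[n]:
x[0] = 1
x[1] = -3
x[2] = 0
x[3] = 3

x = [1, -3, 0, 3]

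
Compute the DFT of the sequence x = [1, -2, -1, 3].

X[k] = Σ(n=0 to 3) x[n] · ω_4^(nk)
where ω_4 = e^(-2πi/4)

Computing each X[k]:
X[0] = 1
X[1] = 2+5i
X[2] = -1
X[3] = 2-5i

X = [1, 2+5i, -1, 2-5i]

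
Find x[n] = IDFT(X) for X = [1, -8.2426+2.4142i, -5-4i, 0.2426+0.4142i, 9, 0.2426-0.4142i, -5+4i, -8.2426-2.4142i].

x[n] = (1/8) Σ(k=0 to 7) X[k] · e^(2πikn/8)

Computing each x[n]:
x[0] = -2
x[1] = -2
x[2] = 2
x[3] = -1
x[4] = 2
x[5] = 2
x[6] = 3
x[7] = -3

x = [-2, -2, 2, -1, 2, 2, 3, -3]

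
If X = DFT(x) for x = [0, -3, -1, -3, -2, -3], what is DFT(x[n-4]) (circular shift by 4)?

Time shift by 4: X_shifted[k] = ω_6^(4k) · X[k]
Shifted x = [-1, -3, -2, -3, 0, -3]

DFT(x[n-4]) = [-12, 1.7321i, -1.7321i, 6, 1.7321i, -1.7321i]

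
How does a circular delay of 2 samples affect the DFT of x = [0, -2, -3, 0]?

Time shift by 2: X_shifted[k] = ω_4^(2k) · X[k]
Shifted x = [-3, 0, 0, -2]

DFT(x[n-2]) = [-5, -3-2i, -1, -3+2i]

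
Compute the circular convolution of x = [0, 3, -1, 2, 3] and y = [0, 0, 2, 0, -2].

(x ⊛ y)[n] = Σ(m=0 to 4) x[m] · y[(n-m) mod 5]

Computing each output sample:
(x ⊛ y)[0] = -2
(x ⊛ y)[1] = 8
(x ⊛ y)[2] = -4
(x ⊛ y)[3] = 0
(x ⊛ y)[4] = -2

x ⊛ y = [-2, 8, -4, 0, -2]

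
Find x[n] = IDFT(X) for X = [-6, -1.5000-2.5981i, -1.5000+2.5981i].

x[n] = (1/3) Σ(k=0 to 2) X[k] · e^(2πikn/3)

Computing each x[n]:
x[0] = -3
x[1] = 0
x[2] = -3

x = [-3, 0, -3]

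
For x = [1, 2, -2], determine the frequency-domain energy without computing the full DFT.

Parseval: Σ|x[n]|² = (1/N)Σ|X[k]|², so Σ|X[k]|² = N·Σ|x[n]|² = 3·9.0000

Σ|X[k]|² = N·Σ|x[n]|² = 3·9.0000 = 27.0000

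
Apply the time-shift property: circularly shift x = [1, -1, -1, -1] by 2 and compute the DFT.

Time shift by 2: X_shifted[k] = ω_4^(2k) · X[k]
Shifted x = [-1, -1, 1, -1]

DFT(x[n-2]) = [-2, -2, 2, -2]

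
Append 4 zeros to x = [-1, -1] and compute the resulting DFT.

Original 2-point DFT: [-2, 0]
Zero-padded 6-point DFT provides frequency interpolation.

DFT_6([x, 0, ...]) = [-2, -1.5000+0.8660i, -0.5000+0.8660i, 0, -0.5000-0.8660i, -1.5000-0.8660i]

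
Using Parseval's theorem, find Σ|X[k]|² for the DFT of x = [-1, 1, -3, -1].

Parseval: Σ|x[n]|² = (1/N)Σ|X[k]|², so Σ|X[k]|² = N·Σ|x[n]|² = 4·12.0000

Σ|X[k]|² = N·Σ|x[n]|² = 4·12.0000 = 48.0000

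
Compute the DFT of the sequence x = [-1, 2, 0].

X[k] = Σ(n=0 to 2) x[n] · ω_3^(nk)
where ω_3 = e^(-2πi/3)

Computing each X[k]:
X[0] = 1
X[1] = -2.0000-1.7321i
X[2] = -2.0000+1.7321i

X = [1, -2.0000-1.7321i, -2.0000+1.7321i]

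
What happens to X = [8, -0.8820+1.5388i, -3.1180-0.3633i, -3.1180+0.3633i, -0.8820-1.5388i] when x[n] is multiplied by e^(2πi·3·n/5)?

Modulation property: DFT(ω_5^(-3n)·x[n]) = X[(k-3) mod 5], so circularly shift X by 3 positions.

X[k-3] = [-3.1180-0.3633i, -3.1180+0.3633i, -0.8820-1.5388i, 8, -0.8820+1.5388i]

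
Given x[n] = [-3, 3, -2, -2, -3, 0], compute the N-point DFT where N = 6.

X[k] = Σ(n=0 to 5) x[n] · ω_6^(nk)
where ω_6 = e^(-2πi/6)

Computing each X[k]:
X[0] = -7
X[1] = 3.0000-3.4641i
X[2] = -4.0000-1.7321i
X[3] = -9
X[4] = -4.0000+1.7321i
X[5] = 3.0000+3.4641i

X = [-7, 3.0000-3.4641i, -4.0000-1.7321i, -9, -4.0000+1.7321i, 3.0000+3.4641i]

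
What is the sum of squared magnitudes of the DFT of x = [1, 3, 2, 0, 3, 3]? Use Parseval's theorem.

Parseval: Σ|x[n]|² = (1/N)Σ|X[k]|², so Σ|X[k]|² = N·Σ|x[n]|² = 6·32.0000

Σ|X[k]|² = N·Σ|x[n]|² = 6·32.0000 = 192.0000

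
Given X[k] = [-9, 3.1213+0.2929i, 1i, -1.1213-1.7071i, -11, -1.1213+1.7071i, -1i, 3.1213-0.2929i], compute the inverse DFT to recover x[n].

x[n] = (1/8) Σ(k=0 to 7) X[k] · e^(2πikn/8)

Computing each x[n]:
x[0] = -2
x[1] = 1
x[2] = -3
x[3] = 0
x[4] = -3
x[5] = -1
x[6] = -2
x[7] = 1

x = [-2, 1, -3, 0, -3, -1, -2, 1]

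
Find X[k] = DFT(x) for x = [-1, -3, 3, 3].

X[k] = Σ(n=0 to 3) x[n] · ω_4^(nk)
where ω_4 = e^(-2πi/4)

Computing each X[k]:
X[0] = 2
X[1] = -4+6i
X[2] = 2
X[3] = -4-6i

X = [2, -4+6i, 2, -4-6i]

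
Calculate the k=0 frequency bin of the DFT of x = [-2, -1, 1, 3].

X[0] = Σ(n=0 to 3) x[n] · ω_4^0 = Σ x[n]
= (-2) + (-1) + (1) + (3)

X[0] = 1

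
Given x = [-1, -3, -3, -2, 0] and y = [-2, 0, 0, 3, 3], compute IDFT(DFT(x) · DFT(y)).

(x ⊛ y)[n] = Σ(m=0 to 4) x[m] · y[(n-m) mod 5]

Computing each output sample:
(x ⊛ y)[0] = -16
(x ⊛ y)[1] = -9
(x ⊛ y)[2] = 0
(x ⊛ y)[3] = 1
(x ⊛ y)[4] = -12

x ⊛ y = [-16, -9, 0, 1, -12]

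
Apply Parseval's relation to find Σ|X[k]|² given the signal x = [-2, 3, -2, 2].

Parseval: Σ|x[n]|² = (1/N)Σ|X[k]|², so Σ|X[k]|² = N·Σ|x[n]|² = 4·21.0000

Σ|X[k]|² = N·Σ|x[n]|² = 4·21.0000 = 84.0000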